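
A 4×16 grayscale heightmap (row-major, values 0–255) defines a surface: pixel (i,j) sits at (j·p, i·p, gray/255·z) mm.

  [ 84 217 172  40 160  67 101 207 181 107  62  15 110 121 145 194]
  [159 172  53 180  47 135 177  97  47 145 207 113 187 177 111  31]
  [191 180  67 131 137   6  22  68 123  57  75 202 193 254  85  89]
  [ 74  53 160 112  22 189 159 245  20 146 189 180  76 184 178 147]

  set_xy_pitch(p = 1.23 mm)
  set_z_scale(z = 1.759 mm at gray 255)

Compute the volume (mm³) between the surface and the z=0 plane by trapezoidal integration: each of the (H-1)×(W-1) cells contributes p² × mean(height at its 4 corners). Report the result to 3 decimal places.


height_mm = gray/255 × 1.759; cell vol = 1.23² × mean(4 corners)
unit = 1.23² × 1.759 / (4×255) = 0.00260901 mm³ per gray-sum
row 0: Σ corner-gray over 15 cells = 7574  → 19.7606
row 1: Σ corner-gray over 15 cells = 7366  → 19.2180
row 2: Σ corner-gray over 15 cells = 7527  → 19.6380
Σ rows: total corner-gray = 22467  → 58.6166 mm³

58.617


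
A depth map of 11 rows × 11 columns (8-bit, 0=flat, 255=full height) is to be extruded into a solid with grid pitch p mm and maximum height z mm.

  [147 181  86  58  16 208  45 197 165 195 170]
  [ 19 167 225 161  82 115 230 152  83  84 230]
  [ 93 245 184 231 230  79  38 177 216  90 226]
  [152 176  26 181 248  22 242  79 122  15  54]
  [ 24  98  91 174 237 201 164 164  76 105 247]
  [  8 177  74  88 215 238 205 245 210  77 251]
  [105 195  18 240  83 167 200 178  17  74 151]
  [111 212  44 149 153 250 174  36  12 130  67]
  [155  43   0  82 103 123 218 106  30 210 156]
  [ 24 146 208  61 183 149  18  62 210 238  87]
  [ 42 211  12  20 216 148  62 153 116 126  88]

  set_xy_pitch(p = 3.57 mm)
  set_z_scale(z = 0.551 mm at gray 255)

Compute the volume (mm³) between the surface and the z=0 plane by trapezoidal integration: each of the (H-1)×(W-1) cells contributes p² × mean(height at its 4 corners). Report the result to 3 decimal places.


373.435

height_mm = gray/255 × 0.551; cell vol = 3.57² × mean(4 corners)
unit = 3.57² × 0.551 / (4×255) = 0.00688475 mm³ per gray-sum
row 0: Σ corner-gray over 10 cells = 5466  → 37.6320
row 1: Σ corner-gray over 10 cells = 6146  → 42.3136
row 2: Σ corner-gray over 10 cells = 5727  → 39.4289
row 3: Σ corner-gray over 10 cells = 5319  → 36.6200
row 4: Σ corner-gray over 10 cells = 6208  → 42.7405
row 5: Σ corner-gray over 10 cells = 5917  → 40.7370
row 6: Σ corner-gray over 10 cells = 5098  → 35.0984
row 7: Σ corner-gray over 10 cells = 4639  → 31.9383
row 8: Σ corner-gray over 10 cells = 4802  → 33.0605
row 9: Σ corner-gray over 10 cells = 4919  → 33.8661
Σ rows: total corner-gray = 54241  → 373.4355 mm³


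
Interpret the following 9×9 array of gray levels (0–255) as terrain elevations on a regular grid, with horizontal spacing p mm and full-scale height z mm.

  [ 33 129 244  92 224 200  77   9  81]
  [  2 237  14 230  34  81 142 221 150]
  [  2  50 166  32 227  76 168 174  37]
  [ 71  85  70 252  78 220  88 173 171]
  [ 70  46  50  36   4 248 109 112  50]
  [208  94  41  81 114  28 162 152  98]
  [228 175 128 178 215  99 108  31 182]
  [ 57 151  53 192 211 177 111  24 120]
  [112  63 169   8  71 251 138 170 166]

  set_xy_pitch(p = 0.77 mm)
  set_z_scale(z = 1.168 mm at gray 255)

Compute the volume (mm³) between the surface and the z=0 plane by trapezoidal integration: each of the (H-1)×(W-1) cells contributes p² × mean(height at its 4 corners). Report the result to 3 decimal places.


height_mm = gray/255 × 1.168; cell vol = 0.77² × mean(4 corners)
unit = 0.77² × 1.168 / (4×255) = 0.000678929 mm³ per gray-sum
row 0: Σ corner-gray over 8 cells = 4134  → 2.8067
row 1: Σ corner-gray over 8 cells = 3895  → 2.6444
row 2: Σ corner-gray over 8 cells = 3999  → 2.7150
row 3: Σ corner-gray over 8 cells = 3504  → 2.3790
row 4: Σ corner-gray over 8 cells = 2980  → 2.0232
row 5: Σ corner-gray over 8 cells = 3928  → 2.6668
row 6: Σ corner-gray over 8 cells = 4293  → 2.9146
row 7: Σ corner-gray over 8 cells = 4033  → 2.7381
Σ rows: total corner-gray = 30766  → 20.8879 mm³

20.888


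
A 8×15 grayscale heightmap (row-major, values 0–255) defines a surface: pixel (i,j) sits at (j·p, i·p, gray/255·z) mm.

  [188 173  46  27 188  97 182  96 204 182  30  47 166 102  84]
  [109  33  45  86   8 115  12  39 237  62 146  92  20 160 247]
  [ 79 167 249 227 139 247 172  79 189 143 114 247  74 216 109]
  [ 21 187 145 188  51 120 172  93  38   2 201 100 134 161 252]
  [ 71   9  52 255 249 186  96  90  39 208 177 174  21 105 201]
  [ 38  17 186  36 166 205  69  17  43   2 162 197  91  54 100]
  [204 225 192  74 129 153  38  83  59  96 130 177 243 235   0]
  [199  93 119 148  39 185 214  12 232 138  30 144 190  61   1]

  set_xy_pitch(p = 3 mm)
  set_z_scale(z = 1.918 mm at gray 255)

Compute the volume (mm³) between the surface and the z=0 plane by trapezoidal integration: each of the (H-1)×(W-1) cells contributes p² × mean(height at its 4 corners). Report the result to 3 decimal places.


height_mm = gray/255 × 1.918; cell vol = 3² × mean(4 corners)
unit = 3² × 1.918 / (4×255) = 0.0169235 mm³ per gray-sum
row 0: Σ corner-gray over 14 cells = 5818  → 98.4611
row 1: Σ corner-gray over 14 cells = 7180  → 121.5109
row 2: Σ corner-gray over 14 cells = 8171  → 138.2822
row 3: Σ corner-gray over 14 cells = 7051  → 119.3278
row 4: Σ corner-gray over 14 cells = 6222  → 105.2982
row 5: Σ corner-gray over 14 cells = 6500  → 110.0029
row 6: Σ corner-gray over 14 cells = 7282  → 123.2371
Σ rows: total corner-gray = 48224  → 816.1203 mm³

816.120


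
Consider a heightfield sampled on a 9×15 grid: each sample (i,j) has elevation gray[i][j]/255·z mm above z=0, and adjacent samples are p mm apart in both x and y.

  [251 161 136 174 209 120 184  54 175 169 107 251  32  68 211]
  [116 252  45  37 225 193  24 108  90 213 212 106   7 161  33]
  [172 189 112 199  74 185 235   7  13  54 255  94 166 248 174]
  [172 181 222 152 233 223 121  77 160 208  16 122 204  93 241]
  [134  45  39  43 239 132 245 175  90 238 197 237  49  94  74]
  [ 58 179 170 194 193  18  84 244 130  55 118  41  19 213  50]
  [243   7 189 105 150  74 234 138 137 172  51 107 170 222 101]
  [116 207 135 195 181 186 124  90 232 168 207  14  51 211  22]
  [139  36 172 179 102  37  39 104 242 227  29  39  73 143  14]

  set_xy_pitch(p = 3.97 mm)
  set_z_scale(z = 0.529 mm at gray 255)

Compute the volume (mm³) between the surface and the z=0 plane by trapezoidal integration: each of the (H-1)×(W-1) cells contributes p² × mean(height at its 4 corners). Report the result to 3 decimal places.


503.251

height_mm = gray/255 × 0.529; cell vol = 3.97² × mean(4 corners)
unit = 3.97² × 0.529 / (4×255) = 0.00817404 mm³ per gray-sum
row 0: Σ corner-gray over 14 cells = 7637  → 62.4251
row 1: Σ corner-gray over 14 cells = 7503  → 61.3298
row 2: Σ corner-gray over 14 cells = 8445  → 69.0297
row 3: Σ corner-gray over 14 cells = 8291  → 67.7709
row 4: Σ corner-gray over 14 cells = 7278  → 59.4906
row 5: Σ corner-gray over 14 cells = 7280  → 59.5070
row 6: Σ corner-gray over 14 cells = 7996  → 65.3596
row 7: Σ corner-gray over 14 cells = 7137  → 58.3381
Σ rows: total corner-gray = 61567  → 503.2508 mm³


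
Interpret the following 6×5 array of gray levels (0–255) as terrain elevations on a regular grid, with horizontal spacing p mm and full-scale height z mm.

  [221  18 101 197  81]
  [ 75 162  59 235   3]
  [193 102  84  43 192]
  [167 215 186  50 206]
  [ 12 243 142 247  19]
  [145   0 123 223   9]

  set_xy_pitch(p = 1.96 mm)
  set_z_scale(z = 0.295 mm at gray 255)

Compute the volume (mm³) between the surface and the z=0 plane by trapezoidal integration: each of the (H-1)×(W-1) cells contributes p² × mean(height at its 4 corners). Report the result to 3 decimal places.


11.762

height_mm = gray/255 × 0.295; cell vol = 1.96² × mean(4 corners)
unit = 1.96² × 0.295 / (4×255) = 0.00111105 mm³ per gray-sum
row 0: Σ corner-gray over 4 cells = 1924  → 2.1377
row 1: Σ corner-gray over 4 cells = 1833  → 2.0366
row 2: Σ corner-gray over 4 cells = 2118  → 2.3532
row 3: Σ corner-gray over 4 cells = 2570  → 2.8554
row 4: Σ corner-gray over 4 cells = 2141  → 2.3788
Σ rows: total corner-gray = 10586  → 11.7616 mm³


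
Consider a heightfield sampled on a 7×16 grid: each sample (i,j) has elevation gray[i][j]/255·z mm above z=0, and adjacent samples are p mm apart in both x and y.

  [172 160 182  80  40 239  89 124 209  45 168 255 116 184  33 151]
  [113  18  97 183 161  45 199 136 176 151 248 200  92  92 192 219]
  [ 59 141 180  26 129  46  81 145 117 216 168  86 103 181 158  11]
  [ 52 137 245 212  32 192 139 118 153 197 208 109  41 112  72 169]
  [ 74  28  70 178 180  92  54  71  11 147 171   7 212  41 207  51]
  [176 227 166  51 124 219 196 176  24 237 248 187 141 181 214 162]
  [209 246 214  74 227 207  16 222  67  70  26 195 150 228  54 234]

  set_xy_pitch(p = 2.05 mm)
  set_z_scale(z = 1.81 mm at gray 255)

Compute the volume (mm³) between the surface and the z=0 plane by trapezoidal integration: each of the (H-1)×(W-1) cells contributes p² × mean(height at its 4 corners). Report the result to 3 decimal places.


366.560

height_mm = gray/255 × 1.81; cell vol = 2.05² × mean(4 corners)
unit = 2.05² × 1.81 / (4×255) = 0.00745738 mm³ per gray-sum
row 0: Σ corner-gray over 15 cells = 8483  → 63.2609
row 1: Σ corner-gray over 15 cells = 7936  → 59.1817
row 2: Σ corner-gray over 15 cells = 7779  → 58.0109
row 3: Σ corner-gray over 15 cells = 7218  → 53.8274
row 4: Σ corner-gray over 15 cells = 8183  → 61.0237
row 5: Σ corner-gray over 15 cells = 9555  → 71.2552
Σ rows: total corner-gray = 49154  → 366.5599 mm³


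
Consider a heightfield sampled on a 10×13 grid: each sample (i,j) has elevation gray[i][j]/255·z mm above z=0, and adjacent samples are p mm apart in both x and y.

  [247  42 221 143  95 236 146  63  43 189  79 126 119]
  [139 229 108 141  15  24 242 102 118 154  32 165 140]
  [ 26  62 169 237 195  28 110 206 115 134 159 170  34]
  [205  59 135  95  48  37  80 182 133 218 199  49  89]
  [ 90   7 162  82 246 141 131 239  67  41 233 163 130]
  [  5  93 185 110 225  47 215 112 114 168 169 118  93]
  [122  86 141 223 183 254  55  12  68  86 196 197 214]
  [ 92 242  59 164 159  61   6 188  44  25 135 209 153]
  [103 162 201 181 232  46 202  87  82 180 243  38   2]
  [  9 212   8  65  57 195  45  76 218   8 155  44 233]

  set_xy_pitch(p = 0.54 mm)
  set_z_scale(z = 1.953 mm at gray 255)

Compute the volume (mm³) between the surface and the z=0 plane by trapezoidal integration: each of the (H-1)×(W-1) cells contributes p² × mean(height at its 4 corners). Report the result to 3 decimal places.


height_mm = gray/255 × 1.953; cell vol = 0.54² × mean(4 corners)
unit = 0.54² × 1.953 / (4×255) = 0.000558328 mm³ per gray-sum
row 0: Σ corner-gray over 12 cells = 6071  → 3.3896
row 1: Σ corner-gray over 12 cells = 6169  → 3.4443
row 2: Σ corner-gray over 12 cells = 5994  → 3.3466
row 3: Σ corner-gray over 12 cells = 6008  → 3.3544
row 4: Σ corner-gray over 12 cells = 6454  → 3.6035
row 5: Σ corner-gray over 12 cells = 6548  → 3.6559
row 6: Σ corner-gray over 12 cells = 6167  → 3.4432
row 7: Σ corner-gray over 12 cells = 6242  → 3.4851
row 8: Σ corner-gray over 12 cells = 5821  → 3.2500
Σ rows: total corner-gray = 55474  → 30.9727 mm³

30.973


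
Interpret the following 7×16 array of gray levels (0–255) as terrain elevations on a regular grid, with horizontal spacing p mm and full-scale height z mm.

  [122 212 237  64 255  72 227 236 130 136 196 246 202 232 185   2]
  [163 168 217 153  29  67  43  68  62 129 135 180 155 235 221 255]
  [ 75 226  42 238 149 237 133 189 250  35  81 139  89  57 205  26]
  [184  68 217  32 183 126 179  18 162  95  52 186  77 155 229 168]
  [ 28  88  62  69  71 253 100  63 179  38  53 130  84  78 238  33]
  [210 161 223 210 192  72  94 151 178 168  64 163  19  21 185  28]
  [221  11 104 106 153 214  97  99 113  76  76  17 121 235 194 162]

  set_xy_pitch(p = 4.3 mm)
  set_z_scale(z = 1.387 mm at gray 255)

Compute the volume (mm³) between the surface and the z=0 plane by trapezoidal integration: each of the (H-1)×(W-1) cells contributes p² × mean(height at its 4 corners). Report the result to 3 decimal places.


1202.101

height_mm = gray/255 × 1.387; cell vol = 4.3² × mean(4 corners)
unit = 4.3² × 1.387 / (4×255) = 0.0251428 mm³ per gray-sum
row 0: Σ corner-gray over 15 cells = 9526  → 239.5101
row 1: Σ corner-gray over 15 cells = 8383  → 210.7719
row 2: Σ corner-gray over 15 cells = 8151  → 204.9388
row 3: Σ corner-gray over 15 cells = 6983  → 175.5720
row 4: Σ corner-gray over 15 cells = 7113  → 178.8406
row 5: Σ corner-gray over 15 cells = 7655  → 192.4679
Σ rows: total corner-gray = 47811  → 1202.1012 mm³


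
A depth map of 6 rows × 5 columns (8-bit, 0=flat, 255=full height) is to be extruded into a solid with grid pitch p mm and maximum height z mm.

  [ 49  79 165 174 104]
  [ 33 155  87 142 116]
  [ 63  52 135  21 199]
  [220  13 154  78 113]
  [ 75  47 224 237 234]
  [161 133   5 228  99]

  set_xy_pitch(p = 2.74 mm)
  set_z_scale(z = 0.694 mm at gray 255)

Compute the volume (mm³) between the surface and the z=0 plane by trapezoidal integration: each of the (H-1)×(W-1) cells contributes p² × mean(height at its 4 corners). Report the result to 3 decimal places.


48.358

height_mm = gray/255 × 0.694; cell vol = 2.74² × mean(4 corners)
unit = 2.74² × 0.694 / (4×255) = 0.00510811 mm³ per gray-sum
row 0: Σ corner-gray over 4 cells = 1906  → 9.7361
row 1: Σ corner-gray over 4 cells = 1595  → 8.1474
row 2: Σ corner-gray over 4 cells = 1501  → 7.6673
row 3: Σ corner-gray over 4 cells = 2148  → 10.9722
row 4: Σ corner-gray over 4 cells = 2317  → 11.8355
Σ rows: total corner-gray = 9467  → 48.3585 mm³


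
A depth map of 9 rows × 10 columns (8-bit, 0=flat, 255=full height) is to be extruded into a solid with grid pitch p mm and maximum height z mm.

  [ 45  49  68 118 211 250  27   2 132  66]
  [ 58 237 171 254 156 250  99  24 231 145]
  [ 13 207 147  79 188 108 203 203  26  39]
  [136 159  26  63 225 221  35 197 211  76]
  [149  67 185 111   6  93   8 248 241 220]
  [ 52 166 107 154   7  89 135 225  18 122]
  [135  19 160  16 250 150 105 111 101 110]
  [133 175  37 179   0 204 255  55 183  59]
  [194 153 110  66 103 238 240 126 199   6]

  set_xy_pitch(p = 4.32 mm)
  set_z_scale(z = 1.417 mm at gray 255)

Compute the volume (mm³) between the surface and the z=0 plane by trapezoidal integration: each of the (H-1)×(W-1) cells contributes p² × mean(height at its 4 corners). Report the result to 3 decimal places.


977.647

height_mm = gray/255 × 1.417; cell vol = 4.32² × mean(4 corners)
unit = 4.32² × 1.417 / (4×255) = 0.0259261 mm³ per gray-sum
row 0: Σ corner-gray over 9 cells = 4872  → 126.3120
row 1: Σ corner-gray over 9 cells = 5421  → 140.5454
row 2: Σ corner-gray over 9 cells = 4860  → 126.0008
row 3: Σ corner-gray over 9 cells = 4773  → 123.7453
row 4: Σ corner-gray over 9 cells = 4263  → 110.5230
row 5: Σ corner-gray over 9 cells = 4045  → 104.8711
row 6: Σ corner-gray over 9 cells = 4437  → 115.0341
row 7: Σ corner-gray over 9 cells = 5038  → 130.6157
Σ rows: total corner-gray = 37709  → 977.6473 mm³


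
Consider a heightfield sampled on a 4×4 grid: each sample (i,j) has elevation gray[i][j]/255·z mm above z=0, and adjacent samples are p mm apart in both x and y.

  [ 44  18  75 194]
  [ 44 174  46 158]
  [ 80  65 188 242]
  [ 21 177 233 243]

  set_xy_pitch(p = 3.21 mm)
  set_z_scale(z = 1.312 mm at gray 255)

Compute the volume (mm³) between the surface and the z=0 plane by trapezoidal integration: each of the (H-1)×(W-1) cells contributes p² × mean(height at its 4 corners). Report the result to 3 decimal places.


height_mm = gray/255 × 1.312; cell vol = 3.21² × mean(4 corners)
unit = 3.21² × 1.312 / (4×255) = 0.0132539 mm³ per gray-sum
row 0: Σ corner-gray over 3 cells = 1066  → 14.1287
row 1: Σ corner-gray over 3 cells = 1470  → 19.4832
row 2: Σ corner-gray over 3 cells = 1912  → 25.3415
Σ rows: total corner-gray = 4448  → 58.9534 mm³

58.953


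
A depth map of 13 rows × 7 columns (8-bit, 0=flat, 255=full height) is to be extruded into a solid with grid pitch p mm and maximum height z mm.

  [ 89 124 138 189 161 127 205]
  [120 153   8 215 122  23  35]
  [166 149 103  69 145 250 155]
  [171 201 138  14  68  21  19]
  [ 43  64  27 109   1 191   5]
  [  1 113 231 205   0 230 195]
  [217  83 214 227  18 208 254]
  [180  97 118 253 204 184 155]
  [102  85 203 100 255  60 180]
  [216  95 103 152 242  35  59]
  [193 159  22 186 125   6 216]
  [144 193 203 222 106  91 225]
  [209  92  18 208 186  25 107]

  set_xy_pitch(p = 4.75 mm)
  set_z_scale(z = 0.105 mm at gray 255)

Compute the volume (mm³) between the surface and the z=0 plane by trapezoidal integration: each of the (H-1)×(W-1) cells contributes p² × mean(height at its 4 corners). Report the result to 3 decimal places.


height_mm = gray/255 × 0.105; cell vol = 4.75² × mean(4 corners)
unit = 4.75² × 0.105 / (4×255) = 0.00232261 mm³ per gray-sum
row 0: Σ corner-gray over 6 cells = 2969  → 6.8958
row 1: Σ corner-gray over 6 cells = 2950  → 6.8517
row 2: Σ corner-gray over 6 cells = 2827  → 6.5660
row 3: Σ corner-gray over 6 cells = 1906  → 4.4269
row 4: Σ corner-gray over 6 cells = 2586  → 6.0063
row 5: Σ corner-gray over 6 cells = 3725  → 8.6517
row 6: Σ corner-gray over 6 cells = 4018  → 9.3322
row 7: Σ corner-gray over 6 cells = 3735  → 8.6749
row 8: Σ corner-gray over 6 cells = 3217  → 7.4718
row 9: Σ corner-gray over 6 cells = 2934  → 6.8145
row 10: Σ corner-gray over 6 cells = 3404  → 7.9062
row 11: Σ corner-gray over 6 cells = 3373  → 7.8342
Σ rows: total corner-gray = 37644  → 87.4323 mm³

87.432


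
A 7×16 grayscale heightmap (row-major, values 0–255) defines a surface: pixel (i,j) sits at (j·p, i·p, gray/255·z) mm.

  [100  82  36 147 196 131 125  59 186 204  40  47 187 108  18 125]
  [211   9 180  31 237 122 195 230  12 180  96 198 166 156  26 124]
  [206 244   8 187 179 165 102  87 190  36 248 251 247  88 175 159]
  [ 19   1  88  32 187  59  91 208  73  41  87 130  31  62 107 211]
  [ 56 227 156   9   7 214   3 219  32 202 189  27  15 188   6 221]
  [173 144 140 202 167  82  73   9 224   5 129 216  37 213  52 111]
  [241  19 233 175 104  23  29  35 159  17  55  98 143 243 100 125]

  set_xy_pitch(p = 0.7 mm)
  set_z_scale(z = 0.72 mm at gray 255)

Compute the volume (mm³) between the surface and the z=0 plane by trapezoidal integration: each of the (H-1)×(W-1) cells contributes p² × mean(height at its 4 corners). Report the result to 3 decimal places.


height_mm = gray/255 × 0.72; cell vol = 0.7² × mean(4 corners)
unit = 0.7² × 0.72 / (4×255) = 0.000345882 mm³ per gray-sum
row 0: Σ corner-gray over 15 cells = 7368  → 2.5485
row 1: Σ corner-gray over 15 cells = 8790  → 3.0403
row 2: Σ corner-gray over 15 cells = 7403  → 2.5606
row 3: Σ corner-gray over 15 cells = 5889  → 2.0369
row 4: Σ corner-gray over 15 cells = 6935  → 2.3987
row 5: Σ corner-gray over 15 cells = 6902  → 2.3873
Σ rows: total corner-gray = 43287  → 14.9722 mm³

14.972


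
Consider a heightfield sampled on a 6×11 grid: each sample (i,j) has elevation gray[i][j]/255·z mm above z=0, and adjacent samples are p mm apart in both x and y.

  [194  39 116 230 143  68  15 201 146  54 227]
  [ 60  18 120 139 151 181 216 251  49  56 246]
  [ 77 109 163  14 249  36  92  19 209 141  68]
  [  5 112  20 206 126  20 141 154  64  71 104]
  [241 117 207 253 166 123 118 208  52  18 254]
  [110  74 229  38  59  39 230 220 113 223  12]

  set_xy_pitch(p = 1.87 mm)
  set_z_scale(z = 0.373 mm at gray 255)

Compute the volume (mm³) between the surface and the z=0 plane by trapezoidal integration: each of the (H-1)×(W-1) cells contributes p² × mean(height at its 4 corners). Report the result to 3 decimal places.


31.564

height_mm = gray/255 × 0.373; cell vol = 1.87² × mean(4 corners)
unit = 1.87² × 0.373 / (4×255) = 0.00127877 mm³ per gray-sum
row 0: Σ corner-gray over 10 cells = 5113  → 6.5383
row 1: Σ corner-gray over 10 cells = 4877  → 6.2366
row 2: Σ corner-gray over 10 cells = 4146  → 5.3018
row 3: Σ corner-gray over 10 cells = 4956  → 6.3376
row 4: Σ corner-gray over 10 cells = 5591  → 7.1496
Σ rows: total corner-gray = 24683  → 31.5638 mm³


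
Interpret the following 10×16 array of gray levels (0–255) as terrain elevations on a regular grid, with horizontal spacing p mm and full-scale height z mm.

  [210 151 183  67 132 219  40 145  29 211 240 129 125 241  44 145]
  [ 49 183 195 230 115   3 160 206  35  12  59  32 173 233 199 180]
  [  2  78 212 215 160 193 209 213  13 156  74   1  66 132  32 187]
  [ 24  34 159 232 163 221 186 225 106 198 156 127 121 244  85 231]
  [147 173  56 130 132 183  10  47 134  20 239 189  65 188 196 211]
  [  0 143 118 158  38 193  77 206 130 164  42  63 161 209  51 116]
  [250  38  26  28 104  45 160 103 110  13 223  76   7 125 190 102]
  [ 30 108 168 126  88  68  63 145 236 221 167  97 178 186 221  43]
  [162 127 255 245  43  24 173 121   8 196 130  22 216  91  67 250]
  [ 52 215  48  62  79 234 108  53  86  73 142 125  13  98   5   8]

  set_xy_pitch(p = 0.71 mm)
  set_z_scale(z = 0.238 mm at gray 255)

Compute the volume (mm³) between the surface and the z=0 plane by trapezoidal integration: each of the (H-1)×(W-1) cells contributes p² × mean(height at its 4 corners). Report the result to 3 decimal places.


height_mm = gray/255 × 0.238; cell vol = 0.71² × mean(4 corners)
unit = 0.71² × 0.238 / (4×255) = 0.000117623 mm³ per gray-sum
row 0: Σ corner-gray over 15 cells = 8166  → 0.9605
row 1: Σ corner-gray over 15 cells = 7596  → 0.8935
row 2: Σ corner-gray over 15 cells = 8466  → 0.9958
row 3: Σ corner-gray over 15 cells = 8651  → 1.0176
row 4: Σ corner-gray over 15 cells = 7504  → 0.8826
row 5: Σ corner-gray over 15 cells = 6470  → 0.7610
row 6: Σ corner-gray over 15 cells = 7065  → 0.8310
row 7: Σ corner-gray over 15 cells = 8065  → 0.9486
row 8: Σ corner-gray over 15 cells = 6590  → 0.7751
Σ rows: total corner-gray = 68573  → 8.0658 mm³

8.066


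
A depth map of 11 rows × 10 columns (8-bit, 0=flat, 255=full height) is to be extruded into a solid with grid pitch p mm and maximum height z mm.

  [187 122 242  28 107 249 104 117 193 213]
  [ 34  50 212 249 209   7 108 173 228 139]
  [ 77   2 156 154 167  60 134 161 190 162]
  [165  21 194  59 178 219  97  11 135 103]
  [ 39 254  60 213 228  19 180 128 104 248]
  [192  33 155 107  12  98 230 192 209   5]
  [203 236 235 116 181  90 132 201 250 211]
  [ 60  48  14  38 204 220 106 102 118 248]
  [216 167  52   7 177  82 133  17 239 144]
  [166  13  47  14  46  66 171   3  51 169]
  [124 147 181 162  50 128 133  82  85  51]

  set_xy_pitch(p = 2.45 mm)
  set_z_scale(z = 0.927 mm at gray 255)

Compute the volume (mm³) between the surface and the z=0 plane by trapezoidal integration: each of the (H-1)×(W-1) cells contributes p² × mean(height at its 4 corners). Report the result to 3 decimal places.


height_mm = gray/255 × 0.927; cell vol = 2.45² × mean(4 corners)
unit = 2.45² × 0.927 / (4×255) = 0.00545521 mm³ per gray-sum
row 0: Σ corner-gray over 9 cells = 5369  → 29.2890
row 1: Σ corner-gray over 9 cells = 4932  → 26.9051
row 2: Σ corner-gray over 9 cells = 4383  → 23.9102
row 3: Σ corner-gray over 9 cells = 4755  → 25.9395
row 4: Σ corner-gray over 9 cells = 4928  → 26.8833
row 5: Σ corner-gray over 9 cells = 5565  → 30.3583
row 6: Σ corner-gray over 9 cells = 5304  → 28.9345
row 7: Σ corner-gray over 9 cells = 4116  → 22.4537
row 8: Σ corner-gray over 9 cells = 3265  → 17.8113
row 9: Σ corner-gray over 9 cells = 3268  → 17.8276
Σ rows: total corner-gray = 45885  → 250.3125 mm³

250.312


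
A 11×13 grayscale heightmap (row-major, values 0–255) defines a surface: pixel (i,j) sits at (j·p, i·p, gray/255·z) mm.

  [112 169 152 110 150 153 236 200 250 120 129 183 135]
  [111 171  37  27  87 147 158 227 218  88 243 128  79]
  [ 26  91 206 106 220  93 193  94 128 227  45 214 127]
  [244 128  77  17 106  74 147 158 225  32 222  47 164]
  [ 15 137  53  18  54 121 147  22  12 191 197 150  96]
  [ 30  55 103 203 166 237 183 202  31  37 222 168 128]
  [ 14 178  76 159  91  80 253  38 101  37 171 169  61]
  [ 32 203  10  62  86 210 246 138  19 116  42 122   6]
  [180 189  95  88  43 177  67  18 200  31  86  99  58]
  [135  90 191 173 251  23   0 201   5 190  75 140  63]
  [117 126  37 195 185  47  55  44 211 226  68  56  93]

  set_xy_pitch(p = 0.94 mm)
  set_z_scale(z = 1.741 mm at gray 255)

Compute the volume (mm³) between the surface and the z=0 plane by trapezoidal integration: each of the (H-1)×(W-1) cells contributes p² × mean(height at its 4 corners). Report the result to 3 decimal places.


height_mm = gray/255 × 1.741; cell vol = 0.94² × mean(4 corners)
unit = 0.94² × 1.741 / (4×255) = 0.00150818 mm³ per gray-sum
row 0: Σ corner-gray over 12 cells = 7203  → 10.8634
row 1: Σ corner-gray over 12 cells = 6639  → 10.0128
row 2: Σ corner-gray over 12 cells = 6261  → 9.4427
row 3: Σ corner-gray over 12 cells = 5189  → 7.8260
row 4: Σ corner-gray over 12 cells = 5687  → 8.5770
row 5: Σ corner-gray over 12 cells = 6153  → 9.2799
row 6: Σ corner-gray over 12 cells = 5327  → 8.0341
row 7: Σ corner-gray over 12 cells = 4970  → 7.4957
row 8: Σ corner-gray over 12 cells = 5300  → 7.9934
row 9: Σ corner-gray over 12 cells = 5586  → 8.4247
Σ rows: total corner-gray = 58315  → 87.9497 mm³

87.950


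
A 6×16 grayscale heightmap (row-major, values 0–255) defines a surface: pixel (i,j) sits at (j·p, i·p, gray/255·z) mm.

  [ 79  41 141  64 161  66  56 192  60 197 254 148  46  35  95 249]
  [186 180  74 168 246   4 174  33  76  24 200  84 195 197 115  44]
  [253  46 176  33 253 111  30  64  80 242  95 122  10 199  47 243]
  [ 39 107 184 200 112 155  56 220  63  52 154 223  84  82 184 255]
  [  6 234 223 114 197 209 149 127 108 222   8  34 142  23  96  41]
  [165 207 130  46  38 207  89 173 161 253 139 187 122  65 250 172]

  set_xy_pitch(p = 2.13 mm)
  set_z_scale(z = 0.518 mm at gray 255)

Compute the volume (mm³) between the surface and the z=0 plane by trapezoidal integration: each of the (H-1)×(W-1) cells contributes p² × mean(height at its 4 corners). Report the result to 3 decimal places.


height_mm = gray/255 × 0.518; cell vol = 2.13² × mean(4 corners)
unit = 2.13² × 0.518 / (4×255) = 0.00230403 mm³ per gray-sum
row 0: Σ corner-gray over 15 cells = 7210  → 16.6121
row 1: Σ corner-gray over 15 cells = 7282  → 16.7780
row 2: Σ corner-gray over 15 cells = 7558  → 17.4139
row 3: Σ corner-gray over 15 cells = 7865  → 18.1212
row 4: Σ corner-gray over 15 cells = 8290  → 19.1004
Σ rows: total corner-gray = 38205  → 88.0256 mm³

88.026


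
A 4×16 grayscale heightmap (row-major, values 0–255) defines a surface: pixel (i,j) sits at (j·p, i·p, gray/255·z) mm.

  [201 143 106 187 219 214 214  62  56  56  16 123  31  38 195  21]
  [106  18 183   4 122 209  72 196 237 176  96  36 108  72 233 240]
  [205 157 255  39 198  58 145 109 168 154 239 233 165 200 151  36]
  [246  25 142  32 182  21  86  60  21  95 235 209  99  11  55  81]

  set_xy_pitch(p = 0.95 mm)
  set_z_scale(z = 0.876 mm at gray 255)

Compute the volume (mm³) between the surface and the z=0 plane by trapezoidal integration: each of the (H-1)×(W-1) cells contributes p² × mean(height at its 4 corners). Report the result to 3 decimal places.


height_mm = gray/255 × 0.876; cell vol = 0.95² × mean(4 corners)
unit = 0.95² × 0.876 / (4×255) = 0.000775088 mm³ per gray-sum
row 0: Σ corner-gray over 15 cells = 7412  → 5.7450
row 1: Σ corner-gray over 15 cells = 8653  → 6.7068
row 2: Σ corner-gray over 15 cells = 7656  → 5.9341
Σ rows: total corner-gray = 23721  → 18.3859 mm³

18.386


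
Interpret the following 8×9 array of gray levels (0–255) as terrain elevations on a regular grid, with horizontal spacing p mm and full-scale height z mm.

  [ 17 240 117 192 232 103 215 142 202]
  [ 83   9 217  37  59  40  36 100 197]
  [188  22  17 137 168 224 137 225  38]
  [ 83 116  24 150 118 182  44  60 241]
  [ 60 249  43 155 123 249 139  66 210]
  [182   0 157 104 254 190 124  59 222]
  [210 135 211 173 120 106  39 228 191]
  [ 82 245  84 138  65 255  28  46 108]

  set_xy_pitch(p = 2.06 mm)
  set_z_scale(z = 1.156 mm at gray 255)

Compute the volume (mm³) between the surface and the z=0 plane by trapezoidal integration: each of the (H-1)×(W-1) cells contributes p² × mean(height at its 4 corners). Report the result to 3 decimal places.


137.583

height_mm = gray/255 × 1.156; cell vol = 2.06² × mean(4 corners)
unit = 2.06² × 1.156 / (4×255) = 0.00480941 mm³ per gray-sum
row 0: Σ corner-gray over 8 cells = 3977  → 19.1270
row 1: Σ corner-gray over 8 cells = 3362  → 16.1692
row 2: Σ corner-gray over 8 cells = 3798  → 18.2662
row 3: Σ corner-gray over 8 cells = 4030  → 19.3819
row 4: Σ corner-gray over 8 cells = 4498  → 21.6327
row 5: Σ corner-gray over 8 cells = 4605  → 22.1473
row 6: Σ corner-gray over 8 cells = 4337  → 20.8584
Σ rows: total corner-gray = 28607  → 137.5829 mm³


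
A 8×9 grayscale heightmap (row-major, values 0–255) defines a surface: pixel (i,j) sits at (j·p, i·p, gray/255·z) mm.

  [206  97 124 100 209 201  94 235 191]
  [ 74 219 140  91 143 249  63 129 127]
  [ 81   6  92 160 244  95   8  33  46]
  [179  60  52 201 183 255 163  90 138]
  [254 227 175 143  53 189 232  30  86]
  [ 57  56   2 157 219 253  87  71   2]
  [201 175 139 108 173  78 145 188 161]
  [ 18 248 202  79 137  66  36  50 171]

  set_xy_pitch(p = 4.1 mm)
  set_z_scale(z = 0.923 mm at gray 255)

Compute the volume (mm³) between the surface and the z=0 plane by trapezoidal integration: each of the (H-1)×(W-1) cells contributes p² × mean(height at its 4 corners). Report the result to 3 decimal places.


height_mm = gray/255 × 0.923; cell vol = 4.1² × mean(4 corners)
unit = 4.1² × 0.923 / (4×255) = 0.0152114 mm³ per gray-sum
row 0: Σ corner-gray over 8 cells = 4786  → 72.8018
row 1: Σ corner-gray over 8 cells = 3672  → 55.8563
row 2: Σ corner-gray over 8 cells = 3728  → 56.7081
row 3: Σ corner-gray over 8 cells = 4763  → 72.4519
row 4: Σ corner-gray over 8 cells = 4187  → 63.6901
row 5: Σ corner-gray over 8 cells = 4123  → 62.7166
row 6: Σ corner-gray over 8 cells = 4199  → 63.8727
Σ rows: total corner-gray = 29458  → 448.0975 mm³

448.097


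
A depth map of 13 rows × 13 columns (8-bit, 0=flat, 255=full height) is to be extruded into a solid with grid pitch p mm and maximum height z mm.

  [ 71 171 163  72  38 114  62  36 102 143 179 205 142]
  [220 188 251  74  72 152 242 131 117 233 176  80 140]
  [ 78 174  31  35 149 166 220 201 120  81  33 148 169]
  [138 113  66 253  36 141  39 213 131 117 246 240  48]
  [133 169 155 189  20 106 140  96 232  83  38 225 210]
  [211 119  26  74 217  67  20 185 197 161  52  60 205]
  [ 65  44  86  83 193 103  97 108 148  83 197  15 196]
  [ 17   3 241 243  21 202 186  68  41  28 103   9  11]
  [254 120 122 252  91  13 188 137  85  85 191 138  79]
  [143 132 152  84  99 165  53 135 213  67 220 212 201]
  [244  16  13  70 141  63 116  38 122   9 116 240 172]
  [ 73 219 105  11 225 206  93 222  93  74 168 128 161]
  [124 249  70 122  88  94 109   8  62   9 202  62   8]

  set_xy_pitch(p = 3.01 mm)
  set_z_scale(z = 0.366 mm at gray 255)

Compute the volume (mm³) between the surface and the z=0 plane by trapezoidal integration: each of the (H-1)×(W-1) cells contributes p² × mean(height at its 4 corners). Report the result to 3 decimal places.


232.695

height_mm = gray/255 × 0.366; cell vol = 3.01² × mean(4 corners)
unit = 3.01² × 0.366 / (4×255) = 0.00325098 mm³ per gray-sum
row 0: Σ corner-gray over 12 cells = 6575  → 21.3752
row 1: Σ corner-gray over 12 cells = 6755  → 21.9604
row 2: Σ corner-gray over 12 cells = 6339  → 20.6079
row 3: Σ corner-gray over 12 cells = 6625  → 21.5377
row 4: Σ corner-gray over 12 cells = 6021  → 19.5741
row 5: Σ corner-gray over 12 cells = 5347  → 17.3830
row 6: Σ corner-gray over 12 cells = 4893  → 15.9070
row 7: Σ corner-gray over 12 cells = 5495  → 17.8641
row 8: Σ corner-gray over 12 cells = 6585  → 21.4077
row 9: Σ corner-gray over 12 cells = 5712  → 18.5696
row 10: Σ corner-gray over 12 cells = 5626  → 18.2900
row 11: Σ corner-gray over 12 cells = 5604  → 18.2185
Σ rows: total corner-gray = 71577  → 232.6952 mm³


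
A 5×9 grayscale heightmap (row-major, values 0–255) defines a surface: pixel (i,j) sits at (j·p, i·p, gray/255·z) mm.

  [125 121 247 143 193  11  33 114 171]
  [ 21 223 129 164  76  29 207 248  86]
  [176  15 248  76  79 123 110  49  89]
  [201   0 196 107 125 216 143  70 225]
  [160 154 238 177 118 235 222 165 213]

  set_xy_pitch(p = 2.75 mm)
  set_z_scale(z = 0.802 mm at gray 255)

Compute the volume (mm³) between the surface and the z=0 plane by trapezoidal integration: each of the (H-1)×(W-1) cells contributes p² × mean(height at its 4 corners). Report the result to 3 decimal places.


101.912

height_mm = gray/255 × 0.802; cell vol = 2.75² × mean(4 corners)
unit = 2.75² × 0.802 / (4×255) = 0.0059462 mm³ per gray-sum
row 0: Σ corner-gray over 8 cells = 4279  → 25.4438
row 1: Σ corner-gray over 8 cells = 3924  → 23.3329
row 2: Σ corner-gray over 8 cells = 3805  → 22.6253
row 3: Σ corner-gray over 8 cells = 5131  → 30.5100
Σ rows: total corner-gray = 17139  → 101.9119 mm³


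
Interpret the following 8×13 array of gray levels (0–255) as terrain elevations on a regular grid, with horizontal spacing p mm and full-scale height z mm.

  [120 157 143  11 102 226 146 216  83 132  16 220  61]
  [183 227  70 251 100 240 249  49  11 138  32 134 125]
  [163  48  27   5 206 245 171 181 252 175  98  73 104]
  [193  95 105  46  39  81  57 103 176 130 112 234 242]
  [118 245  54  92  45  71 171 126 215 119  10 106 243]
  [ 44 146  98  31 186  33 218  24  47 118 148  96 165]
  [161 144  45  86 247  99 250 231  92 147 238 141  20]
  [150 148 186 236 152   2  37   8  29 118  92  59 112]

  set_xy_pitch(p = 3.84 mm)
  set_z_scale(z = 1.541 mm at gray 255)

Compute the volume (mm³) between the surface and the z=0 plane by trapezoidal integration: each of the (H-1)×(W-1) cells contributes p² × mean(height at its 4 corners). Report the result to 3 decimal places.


938.303

height_mm = gray/255 × 1.541; cell vol = 3.84² × mean(4 corners)
unit = 3.84² × 1.541 / (4×255) = 0.0222774 mm³ per gray-sum
row 0: Σ corner-gray over 12 cells = 6395  → 142.4641
row 1: Σ corner-gray over 12 cells = 6539  → 145.6721
row 2: Σ corner-gray over 12 cells = 6020  → 134.1101
row 3: Σ corner-gray over 12 cells = 5660  → 126.0902
row 4: Σ corner-gray over 12 cells = 5368  → 119.5852
row 5: Σ corner-gray over 12 cells = 6120  → 136.3378
row 6: Σ corner-gray over 12 cells = 6017  → 134.0432
Σ rows: total corner-gray = 42119  → 938.3027 mm³


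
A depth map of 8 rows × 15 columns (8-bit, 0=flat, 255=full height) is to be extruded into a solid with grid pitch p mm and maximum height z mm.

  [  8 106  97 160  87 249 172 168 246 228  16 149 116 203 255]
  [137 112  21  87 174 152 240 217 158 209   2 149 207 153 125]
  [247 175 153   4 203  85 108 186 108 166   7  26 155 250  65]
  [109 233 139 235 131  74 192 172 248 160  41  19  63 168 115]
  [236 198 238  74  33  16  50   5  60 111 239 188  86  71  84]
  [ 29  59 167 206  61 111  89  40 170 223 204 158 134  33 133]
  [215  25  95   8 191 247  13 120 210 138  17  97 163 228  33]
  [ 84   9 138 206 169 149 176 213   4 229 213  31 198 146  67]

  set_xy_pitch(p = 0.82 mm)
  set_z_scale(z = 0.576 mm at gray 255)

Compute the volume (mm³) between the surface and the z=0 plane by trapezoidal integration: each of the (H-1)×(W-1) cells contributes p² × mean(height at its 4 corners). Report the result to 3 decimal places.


height_mm = gray/255 × 0.576; cell vol = 0.82² × mean(4 corners)
unit = 0.82² × 0.576 / (4×255) = 0.000379708 mm³ per gray-sum
row 0: Σ corner-gray over 14 cells = 8281  → 3.1444
row 1: Σ corner-gray over 14 cells = 7588  → 2.8812
row 2: Σ corner-gray over 14 cells = 7538  → 2.8622
row 3: Σ corner-gray over 14 cells = 7032  → 2.6701
row 4: Σ corner-gray over 14 cells = 6530  → 2.4795
row 5: Σ corner-gray over 14 cells = 6824  → 2.5911
row 6: Σ corner-gray over 14 cells = 7265  → 2.7586
Σ rows: total corner-gray = 51058  → 19.3871 mm³

19.387


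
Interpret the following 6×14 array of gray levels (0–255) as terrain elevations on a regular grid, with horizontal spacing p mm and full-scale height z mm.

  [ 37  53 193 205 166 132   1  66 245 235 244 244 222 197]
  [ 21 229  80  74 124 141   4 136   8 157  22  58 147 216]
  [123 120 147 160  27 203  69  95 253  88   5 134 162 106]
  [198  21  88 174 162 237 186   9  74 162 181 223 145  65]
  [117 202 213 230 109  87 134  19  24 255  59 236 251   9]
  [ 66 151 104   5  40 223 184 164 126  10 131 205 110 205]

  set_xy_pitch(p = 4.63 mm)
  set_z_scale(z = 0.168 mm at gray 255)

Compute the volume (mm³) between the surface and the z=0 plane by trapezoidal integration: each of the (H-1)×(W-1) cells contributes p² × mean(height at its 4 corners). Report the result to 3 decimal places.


height_mm = gray/255 × 0.168; cell vol = 4.63² × mean(4 corners)
unit = 4.63² × 0.168 / (4×255) = 0.00353078 mm³ per gray-sum
row 0: Σ corner-gray over 13 cells = 6843  → 24.1612
row 1: Σ corner-gray over 13 cells = 5752  → 20.3091
row 2: Σ corner-gray over 13 cells = 6742  → 23.8045
row 3: Σ corner-gray over 13 cells = 7351  → 25.9548
row 4: Σ corner-gray over 13 cells = 6941  → 24.5072
Σ rows: total corner-gray = 33629  → 118.7367 mm³

118.737


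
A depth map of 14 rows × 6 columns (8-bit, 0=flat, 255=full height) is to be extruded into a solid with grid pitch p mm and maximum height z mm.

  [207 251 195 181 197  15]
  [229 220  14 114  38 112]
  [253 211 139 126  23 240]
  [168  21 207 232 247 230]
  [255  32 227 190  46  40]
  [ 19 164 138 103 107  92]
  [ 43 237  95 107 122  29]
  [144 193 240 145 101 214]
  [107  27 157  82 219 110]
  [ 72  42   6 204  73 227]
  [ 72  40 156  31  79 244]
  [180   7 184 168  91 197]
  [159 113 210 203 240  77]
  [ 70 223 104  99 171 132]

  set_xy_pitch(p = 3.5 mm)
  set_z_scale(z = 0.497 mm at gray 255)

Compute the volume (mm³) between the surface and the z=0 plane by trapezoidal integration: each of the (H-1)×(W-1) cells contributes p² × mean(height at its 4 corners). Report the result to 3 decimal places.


208.767

height_mm = gray/255 × 0.497; cell vol = 3.5² × mean(4 corners)
unit = 3.5² × 0.497 / (4×255) = 0.00596887 mm³ per gray-sum
row 0: Σ corner-gray over 5 cells = 2983  → 17.8051
row 1: Σ corner-gray over 5 cells = 2604  → 15.5429
row 2: Σ corner-gray over 5 cells = 3303  → 19.7152
row 3: Σ corner-gray over 5 cells = 3097  → 18.4856
row 4: Σ corner-gray over 5 cells = 2420  → 14.4447
row 5: Σ corner-gray over 5 cells = 2329  → 13.9015
row 6: Σ corner-gray over 5 cells = 2910  → 17.3694
row 7: Σ corner-gray over 5 cells = 2903  → 17.3276
row 8: Σ corner-gray over 5 cells = 2136  → 12.7495
row 9: Σ corner-gray over 5 cells = 1877  → 11.2036
row 10: Σ corner-gray over 5 cells = 2205  → 13.1614
row 11: Σ corner-gray over 5 cells = 3045  → 18.1752
row 12: Σ corner-gray over 5 cells = 3164  → 18.8855
Σ rows: total corner-gray = 34976  → 208.7673 mm³


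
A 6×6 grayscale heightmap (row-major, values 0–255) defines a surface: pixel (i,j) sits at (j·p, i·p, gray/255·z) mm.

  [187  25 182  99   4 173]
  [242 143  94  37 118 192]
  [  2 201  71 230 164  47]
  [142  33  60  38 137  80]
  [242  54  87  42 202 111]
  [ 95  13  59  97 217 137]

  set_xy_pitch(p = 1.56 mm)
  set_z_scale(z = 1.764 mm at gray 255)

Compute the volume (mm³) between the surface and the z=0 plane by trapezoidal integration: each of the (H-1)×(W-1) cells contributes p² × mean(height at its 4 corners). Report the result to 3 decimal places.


height_mm = gray/255 × 1.764; cell vol = 1.56² × mean(4 corners)
unit = 1.56² × 1.764 / (4×255) = 0.0042087 mm³ per gray-sum
row 0: Σ corner-gray over 5 cells = 2198  → 9.2507
row 1: Σ corner-gray over 5 cells = 2599  → 10.9384
row 2: Σ corner-gray over 5 cells = 2139  → 9.0024
row 3: Σ corner-gray over 5 cells = 1881  → 7.9166
row 4: Σ corner-gray over 5 cells = 2127  → 8.9519
Σ rows: total corner-gray = 10944  → 46.0600 mm³

46.060
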